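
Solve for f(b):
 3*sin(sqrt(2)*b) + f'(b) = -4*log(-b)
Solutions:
 f(b) = C1 - 4*b*log(-b) + 4*b + 3*sqrt(2)*cos(sqrt(2)*b)/2


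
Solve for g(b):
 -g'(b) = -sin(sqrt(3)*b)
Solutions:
 g(b) = C1 - sqrt(3)*cos(sqrt(3)*b)/3


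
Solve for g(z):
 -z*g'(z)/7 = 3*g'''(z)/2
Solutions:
 g(z) = C1 + Integral(C2*airyai(-2^(1/3)*21^(2/3)*z/21) + C3*airybi(-2^(1/3)*21^(2/3)*z/21), z)


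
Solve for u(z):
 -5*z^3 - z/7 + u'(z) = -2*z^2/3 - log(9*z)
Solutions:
 u(z) = C1 + 5*z^4/4 - 2*z^3/9 + z^2/14 - z*log(z) - z*log(9) + z


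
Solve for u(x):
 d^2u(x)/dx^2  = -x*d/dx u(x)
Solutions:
 u(x) = C1 + C2*erf(sqrt(2)*x/2)


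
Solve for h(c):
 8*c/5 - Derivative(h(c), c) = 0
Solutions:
 h(c) = C1 + 4*c^2/5


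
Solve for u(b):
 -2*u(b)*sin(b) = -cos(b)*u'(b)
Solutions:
 u(b) = C1/cos(b)^2


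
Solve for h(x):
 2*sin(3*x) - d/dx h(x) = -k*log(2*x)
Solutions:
 h(x) = C1 + k*x*(log(x) - 1) + k*x*log(2) - 2*cos(3*x)/3


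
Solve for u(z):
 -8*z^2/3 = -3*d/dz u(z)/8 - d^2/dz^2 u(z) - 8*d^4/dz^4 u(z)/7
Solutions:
 u(z) = C1 + C2*exp(42^(1/3)*z*(-4*21^(1/3)/(27 + sqrt(1401))^(1/3) + 2^(1/3)*(27 + sqrt(1401))^(1/3))/48)*sin(14^(1/3)*3^(1/6)*z*(12*7^(1/3)/(27 + sqrt(1401))^(1/3) + 2^(1/3)*3^(2/3)*(27 + sqrt(1401))^(1/3))/48) + C3*exp(42^(1/3)*z*(-4*21^(1/3)/(27 + sqrt(1401))^(1/3) + 2^(1/3)*(27 + sqrt(1401))^(1/3))/48)*cos(14^(1/3)*3^(1/6)*z*(12*7^(1/3)/(27 + sqrt(1401))^(1/3) + 2^(1/3)*3^(2/3)*(27 + sqrt(1401))^(1/3))/48) + C4*exp(-42^(1/3)*z*(-4*21^(1/3)/(27 + sqrt(1401))^(1/3) + 2^(1/3)*(27 + sqrt(1401))^(1/3))/24) + 64*z^3/27 - 512*z^2/27 + 8192*z/81


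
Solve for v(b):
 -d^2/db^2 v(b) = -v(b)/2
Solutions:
 v(b) = C1*exp(-sqrt(2)*b/2) + C2*exp(sqrt(2)*b/2)


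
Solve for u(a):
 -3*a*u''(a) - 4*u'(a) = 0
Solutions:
 u(a) = C1 + C2/a^(1/3)


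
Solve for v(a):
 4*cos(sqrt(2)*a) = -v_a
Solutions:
 v(a) = C1 - 2*sqrt(2)*sin(sqrt(2)*a)


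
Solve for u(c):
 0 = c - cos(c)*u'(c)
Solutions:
 u(c) = C1 + Integral(c/cos(c), c)


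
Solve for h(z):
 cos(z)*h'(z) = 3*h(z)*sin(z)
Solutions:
 h(z) = C1/cos(z)^3


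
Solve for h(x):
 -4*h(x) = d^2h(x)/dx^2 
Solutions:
 h(x) = C1*sin(2*x) + C2*cos(2*x)


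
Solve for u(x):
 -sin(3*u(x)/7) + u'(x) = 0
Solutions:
 -x + 7*log(cos(3*u(x)/7) - 1)/6 - 7*log(cos(3*u(x)/7) + 1)/6 = C1


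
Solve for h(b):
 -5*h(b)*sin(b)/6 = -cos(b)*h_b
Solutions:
 h(b) = C1/cos(b)^(5/6)


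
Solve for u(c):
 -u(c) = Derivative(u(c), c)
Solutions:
 u(c) = C1*exp(-c)


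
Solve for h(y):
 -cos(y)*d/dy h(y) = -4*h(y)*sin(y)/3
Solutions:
 h(y) = C1/cos(y)^(4/3)


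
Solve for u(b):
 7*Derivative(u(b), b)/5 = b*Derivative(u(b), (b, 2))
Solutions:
 u(b) = C1 + C2*b^(12/5)


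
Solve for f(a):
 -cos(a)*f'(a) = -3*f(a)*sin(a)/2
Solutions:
 f(a) = C1/cos(a)^(3/2)


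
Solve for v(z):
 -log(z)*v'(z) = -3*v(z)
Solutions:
 v(z) = C1*exp(3*li(z))


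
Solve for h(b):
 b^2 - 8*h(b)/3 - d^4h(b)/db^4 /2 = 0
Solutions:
 h(b) = 3*b^2/8 + (C1*sin(sqrt(2)*3^(3/4)*b/3) + C2*cos(sqrt(2)*3^(3/4)*b/3))*exp(-sqrt(2)*3^(3/4)*b/3) + (C3*sin(sqrt(2)*3^(3/4)*b/3) + C4*cos(sqrt(2)*3^(3/4)*b/3))*exp(sqrt(2)*3^(3/4)*b/3)


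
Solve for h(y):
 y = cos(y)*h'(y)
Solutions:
 h(y) = C1 + Integral(y/cos(y), y)


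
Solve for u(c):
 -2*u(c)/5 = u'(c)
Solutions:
 u(c) = C1*exp(-2*c/5)


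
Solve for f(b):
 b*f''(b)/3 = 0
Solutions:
 f(b) = C1 + C2*b


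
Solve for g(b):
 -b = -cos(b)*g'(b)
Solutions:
 g(b) = C1 + Integral(b/cos(b), b)


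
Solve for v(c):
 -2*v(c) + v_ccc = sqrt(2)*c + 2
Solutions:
 v(c) = C3*exp(2^(1/3)*c) - sqrt(2)*c/2 + (C1*sin(2^(1/3)*sqrt(3)*c/2) + C2*cos(2^(1/3)*sqrt(3)*c/2))*exp(-2^(1/3)*c/2) - 1


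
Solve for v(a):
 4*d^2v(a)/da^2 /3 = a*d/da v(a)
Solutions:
 v(a) = C1 + C2*erfi(sqrt(6)*a/4)


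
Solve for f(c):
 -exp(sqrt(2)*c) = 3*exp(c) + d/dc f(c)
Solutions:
 f(c) = C1 - 3*exp(c) - sqrt(2)*exp(sqrt(2)*c)/2


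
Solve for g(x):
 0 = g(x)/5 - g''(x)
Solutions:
 g(x) = C1*exp(-sqrt(5)*x/5) + C2*exp(sqrt(5)*x/5)


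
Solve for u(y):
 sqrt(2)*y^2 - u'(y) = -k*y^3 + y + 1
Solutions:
 u(y) = C1 + k*y^4/4 + sqrt(2)*y^3/3 - y^2/2 - y


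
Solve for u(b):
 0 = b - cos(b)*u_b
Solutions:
 u(b) = C1 + Integral(b/cos(b), b)


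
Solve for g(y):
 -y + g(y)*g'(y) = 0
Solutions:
 g(y) = -sqrt(C1 + y^2)
 g(y) = sqrt(C1 + y^2)


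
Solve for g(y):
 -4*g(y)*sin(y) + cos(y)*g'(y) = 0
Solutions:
 g(y) = C1/cos(y)^4


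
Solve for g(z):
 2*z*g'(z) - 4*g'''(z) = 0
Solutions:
 g(z) = C1 + Integral(C2*airyai(2^(2/3)*z/2) + C3*airybi(2^(2/3)*z/2), z)


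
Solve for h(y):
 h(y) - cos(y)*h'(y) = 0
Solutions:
 h(y) = C1*sqrt(sin(y) + 1)/sqrt(sin(y) - 1)


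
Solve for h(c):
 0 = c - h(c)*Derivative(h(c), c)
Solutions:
 h(c) = -sqrt(C1 + c^2)
 h(c) = sqrt(C1 + c^2)


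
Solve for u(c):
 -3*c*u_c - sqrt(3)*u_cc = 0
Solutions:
 u(c) = C1 + C2*erf(sqrt(2)*3^(1/4)*c/2)


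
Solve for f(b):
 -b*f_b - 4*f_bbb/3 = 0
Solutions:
 f(b) = C1 + Integral(C2*airyai(-6^(1/3)*b/2) + C3*airybi(-6^(1/3)*b/2), b)


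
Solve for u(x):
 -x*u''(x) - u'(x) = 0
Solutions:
 u(x) = C1 + C2*log(x)


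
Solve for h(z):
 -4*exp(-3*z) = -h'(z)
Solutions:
 h(z) = C1 - 4*exp(-3*z)/3


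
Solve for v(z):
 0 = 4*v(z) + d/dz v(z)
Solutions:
 v(z) = C1*exp(-4*z)


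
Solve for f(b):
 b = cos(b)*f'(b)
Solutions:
 f(b) = C1 + Integral(b/cos(b), b)


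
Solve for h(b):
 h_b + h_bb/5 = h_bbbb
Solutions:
 h(b) = C1 + C2*exp(-b*(2*450^(1/3)/(sqrt(50565) + 225)^(1/3) + 60^(1/3)*(sqrt(50565) + 225)^(1/3))/60)*sin(3^(1/6)*b*(-20^(1/3)*3^(2/3)*(sqrt(50565) + 225)^(1/3) + 6*50^(1/3)/(sqrt(50565) + 225)^(1/3))/60) + C3*exp(-b*(2*450^(1/3)/(sqrt(50565) + 225)^(1/3) + 60^(1/3)*(sqrt(50565) + 225)^(1/3))/60)*cos(3^(1/6)*b*(-20^(1/3)*3^(2/3)*(sqrt(50565) + 225)^(1/3) + 6*50^(1/3)/(sqrt(50565) + 225)^(1/3))/60) + C4*exp(b*(2*450^(1/3)/(sqrt(50565) + 225)^(1/3) + 60^(1/3)*(sqrt(50565) + 225)^(1/3))/30)


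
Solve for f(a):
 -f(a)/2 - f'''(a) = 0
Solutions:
 f(a) = C3*exp(-2^(2/3)*a/2) + (C1*sin(2^(2/3)*sqrt(3)*a/4) + C2*cos(2^(2/3)*sqrt(3)*a/4))*exp(2^(2/3)*a/4)


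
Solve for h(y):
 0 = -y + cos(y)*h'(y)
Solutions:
 h(y) = C1 + Integral(y/cos(y), y)


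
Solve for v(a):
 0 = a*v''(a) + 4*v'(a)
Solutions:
 v(a) = C1 + C2/a^3


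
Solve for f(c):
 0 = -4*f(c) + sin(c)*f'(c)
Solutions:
 f(c) = C1*(cos(c)^2 - 2*cos(c) + 1)/(cos(c)^2 + 2*cos(c) + 1)


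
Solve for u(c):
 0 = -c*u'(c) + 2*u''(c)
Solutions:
 u(c) = C1 + C2*erfi(c/2)


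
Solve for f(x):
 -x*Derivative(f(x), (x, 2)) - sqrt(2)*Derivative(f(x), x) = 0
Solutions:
 f(x) = C1 + C2*x^(1 - sqrt(2))


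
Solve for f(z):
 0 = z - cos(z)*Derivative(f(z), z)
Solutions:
 f(z) = C1 + Integral(z/cos(z), z)


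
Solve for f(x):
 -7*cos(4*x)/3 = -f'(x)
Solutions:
 f(x) = C1 + 7*sin(4*x)/12


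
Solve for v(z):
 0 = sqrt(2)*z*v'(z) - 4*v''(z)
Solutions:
 v(z) = C1 + C2*erfi(2^(3/4)*z/4)


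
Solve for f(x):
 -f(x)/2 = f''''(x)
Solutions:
 f(x) = (C1*sin(2^(1/4)*x/2) + C2*cos(2^(1/4)*x/2))*exp(-2^(1/4)*x/2) + (C3*sin(2^(1/4)*x/2) + C4*cos(2^(1/4)*x/2))*exp(2^(1/4)*x/2)


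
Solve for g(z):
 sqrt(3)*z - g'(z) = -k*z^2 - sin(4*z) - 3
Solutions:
 g(z) = C1 + k*z^3/3 + sqrt(3)*z^2/2 + 3*z - cos(4*z)/4


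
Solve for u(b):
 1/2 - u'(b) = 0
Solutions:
 u(b) = C1 + b/2


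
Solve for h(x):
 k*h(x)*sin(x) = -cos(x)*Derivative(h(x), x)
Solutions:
 h(x) = C1*exp(k*log(cos(x)))


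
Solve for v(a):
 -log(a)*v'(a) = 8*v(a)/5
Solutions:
 v(a) = C1*exp(-8*li(a)/5)


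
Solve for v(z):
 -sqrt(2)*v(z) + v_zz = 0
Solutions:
 v(z) = C1*exp(-2^(1/4)*z) + C2*exp(2^(1/4)*z)


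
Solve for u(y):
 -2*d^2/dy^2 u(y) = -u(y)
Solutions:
 u(y) = C1*exp(-sqrt(2)*y/2) + C2*exp(sqrt(2)*y/2)


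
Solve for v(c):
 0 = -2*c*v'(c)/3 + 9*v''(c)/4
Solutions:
 v(c) = C1 + C2*erfi(2*sqrt(3)*c/9)


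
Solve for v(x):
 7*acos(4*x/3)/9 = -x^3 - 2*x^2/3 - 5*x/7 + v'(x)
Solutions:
 v(x) = C1 + x^4/4 + 2*x^3/9 + 5*x^2/14 + 7*x*acos(4*x/3)/9 - 7*sqrt(9 - 16*x^2)/36


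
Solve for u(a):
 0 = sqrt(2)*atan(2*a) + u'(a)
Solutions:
 u(a) = C1 - sqrt(2)*(a*atan(2*a) - log(4*a^2 + 1)/4)


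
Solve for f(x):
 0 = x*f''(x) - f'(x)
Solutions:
 f(x) = C1 + C2*x^2


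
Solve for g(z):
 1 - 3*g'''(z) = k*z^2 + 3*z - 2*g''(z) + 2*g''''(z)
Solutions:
 g(z) = C1 + C2*z + C3*exp(-2*z) + C4*exp(z/2) + k*z^4/24 + z^3*(k + 1)/4 + z^2*(13*k + 7)/8


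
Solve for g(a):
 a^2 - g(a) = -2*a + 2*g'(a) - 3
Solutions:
 g(a) = C1*exp(-a/2) + a^2 - 2*a + 7


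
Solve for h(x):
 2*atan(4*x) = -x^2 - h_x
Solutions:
 h(x) = C1 - x^3/3 - 2*x*atan(4*x) + log(16*x^2 + 1)/4


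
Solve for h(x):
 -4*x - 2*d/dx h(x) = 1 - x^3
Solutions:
 h(x) = C1 + x^4/8 - x^2 - x/2


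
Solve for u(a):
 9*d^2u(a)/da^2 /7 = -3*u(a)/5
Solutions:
 u(a) = C1*sin(sqrt(105)*a/15) + C2*cos(sqrt(105)*a/15)


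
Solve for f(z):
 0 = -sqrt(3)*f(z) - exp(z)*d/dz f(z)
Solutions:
 f(z) = C1*exp(sqrt(3)*exp(-z))


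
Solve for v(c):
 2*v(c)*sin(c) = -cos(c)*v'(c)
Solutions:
 v(c) = C1*cos(c)^2


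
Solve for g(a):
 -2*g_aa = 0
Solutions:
 g(a) = C1 + C2*a


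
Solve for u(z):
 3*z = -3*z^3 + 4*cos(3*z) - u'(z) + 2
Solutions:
 u(z) = C1 - 3*z^4/4 - 3*z^2/2 + 2*z + 4*sin(3*z)/3


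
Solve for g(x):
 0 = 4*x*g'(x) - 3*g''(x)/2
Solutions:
 g(x) = C1 + C2*erfi(2*sqrt(3)*x/3)


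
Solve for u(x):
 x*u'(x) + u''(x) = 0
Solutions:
 u(x) = C1 + C2*erf(sqrt(2)*x/2)


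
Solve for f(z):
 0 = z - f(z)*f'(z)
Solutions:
 f(z) = -sqrt(C1 + z^2)
 f(z) = sqrt(C1 + z^2)


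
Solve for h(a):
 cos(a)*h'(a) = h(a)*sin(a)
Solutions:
 h(a) = C1/cos(a)


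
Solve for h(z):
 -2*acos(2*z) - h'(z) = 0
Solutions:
 h(z) = C1 - 2*z*acos(2*z) + sqrt(1 - 4*z^2)


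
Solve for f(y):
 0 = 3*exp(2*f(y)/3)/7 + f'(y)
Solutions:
 f(y) = 3*log(-sqrt(-1/(C1 - 3*y))) - 3*log(2) + 3*log(42)/2
 f(y) = 3*log(-1/(C1 - 3*y))/2 - 3*log(2) + 3*log(42)/2


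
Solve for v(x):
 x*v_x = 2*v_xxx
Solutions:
 v(x) = C1 + Integral(C2*airyai(2^(2/3)*x/2) + C3*airybi(2^(2/3)*x/2), x)


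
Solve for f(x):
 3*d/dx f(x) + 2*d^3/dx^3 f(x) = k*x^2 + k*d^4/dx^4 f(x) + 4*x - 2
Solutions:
 f(x) = C1 + C2*exp(x*(-(sqrt(((81 + 16/k^2)^2 - 256/k^4)/k^2)/2 - 81/(2*k) - 8/k^3)^(1/3) + 2/k - 4/(k^2*(sqrt(((81 + 16/k^2)^2 - 256/k^4)/k^2)/2 - 81/(2*k) - 8/k^3)^(1/3)))/3) + C3*exp(x*((sqrt(((81 + 16/k^2)^2 - 256/k^4)/k^2)/2 - 81/(2*k) - 8/k^3)^(1/3) - sqrt(3)*I*(sqrt(((81 + 16/k^2)^2 - 256/k^4)/k^2)/2 - 81/(2*k) - 8/k^3)^(1/3) + 4/k - 16/(k^2*(-1 + sqrt(3)*I)*(sqrt(((81 + 16/k^2)^2 - 256/k^4)/k^2)/2 - 81/(2*k) - 8/k^3)^(1/3)))/6) + C4*exp(x*((sqrt(((81 + 16/k^2)^2 - 256/k^4)/k^2)/2 - 81/(2*k) - 8/k^3)^(1/3) + sqrt(3)*I*(sqrt(((81 + 16/k^2)^2 - 256/k^4)/k^2)/2 - 81/(2*k) - 8/k^3)^(1/3) + 4/k + 16/(k^2*(1 + sqrt(3)*I)*(sqrt(((81 + 16/k^2)^2 - 256/k^4)/k^2)/2 - 81/(2*k) - 8/k^3)^(1/3)))/6) + k*x^3/9 - 4*k*x/9 + 2*x^2/3 - 2*x/3


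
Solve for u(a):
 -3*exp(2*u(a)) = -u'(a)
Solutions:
 u(a) = log(-sqrt(-1/(C1 + 3*a))) - log(2)/2
 u(a) = log(-1/(C1 + 3*a))/2 - log(2)/2


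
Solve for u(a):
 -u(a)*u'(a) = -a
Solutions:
 u(a) = -sqrt(C1 + a^2)
 u(a) = sqrt(C1 + a^2)


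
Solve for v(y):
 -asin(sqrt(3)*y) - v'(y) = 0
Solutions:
 v(y) = C1 - y*asin(sqrt(3)*y) - sqrt(3)*sqrt(1 - 3*y^2)/3


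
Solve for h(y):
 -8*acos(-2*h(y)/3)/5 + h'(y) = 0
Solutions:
 Integral(1/acos(-2*_y/3), (_y, h(y))) = C1 + 8*y/5


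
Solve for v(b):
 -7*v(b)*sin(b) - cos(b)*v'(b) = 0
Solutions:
 v(b) = C1*cos(b)^7


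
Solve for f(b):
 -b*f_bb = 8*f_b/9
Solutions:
 f(b) = C1 + C2*b^(1/9)


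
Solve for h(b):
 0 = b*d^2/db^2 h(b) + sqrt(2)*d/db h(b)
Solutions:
 h(b) = C1 + C2*b^(1 - sqrt(2))


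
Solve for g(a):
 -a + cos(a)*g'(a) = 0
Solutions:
 g(a) = C1 + Integral(a/cos(a), a)


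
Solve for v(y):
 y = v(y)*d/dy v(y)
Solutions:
 v(y) = -sqrt(C1 + y^2)
 v(y) = sqrt(C1 + y^2)


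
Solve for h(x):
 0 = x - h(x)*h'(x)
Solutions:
 h(x) = -sqrt(C1 + x^2)
 h(x) = sqrt(C1 + x^2)


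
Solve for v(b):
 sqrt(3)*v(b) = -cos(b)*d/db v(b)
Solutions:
 v(b) = C1*(sin(b) - 1)^(sqrt(3)/2)/(sin(b) + 1)^(sqrt(3)/2)


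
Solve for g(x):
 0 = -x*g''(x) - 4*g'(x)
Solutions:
 g(x) = C1 + C2/x^3


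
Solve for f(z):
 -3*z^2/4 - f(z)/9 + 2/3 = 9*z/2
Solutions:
 f(z) = -27*z^2/4 - 81*z/2 + 6


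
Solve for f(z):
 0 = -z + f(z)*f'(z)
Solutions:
 f(z) = -sqrt(C1 + z^2)
 f(z) = sqrt(C1 + z^2)


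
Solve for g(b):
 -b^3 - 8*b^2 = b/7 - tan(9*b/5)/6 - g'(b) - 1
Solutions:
 g(b) = C1 + b^4/4 + 8*b^3/3 + b^2/14 - b + 5*log(cos(9*b/5))/54


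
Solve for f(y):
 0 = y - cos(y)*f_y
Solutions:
 f(y) = C1 + Integral(y/cos(y), y)


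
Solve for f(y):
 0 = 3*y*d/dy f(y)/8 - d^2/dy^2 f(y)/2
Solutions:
 f(y) = C1 + C2*erfi(sqrt(6)*y/4)


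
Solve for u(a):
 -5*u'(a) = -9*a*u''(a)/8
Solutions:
 u(a) = C1 + C2*a^(49/9)


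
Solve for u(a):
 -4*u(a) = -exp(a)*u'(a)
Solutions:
 u(a) = C1*exp(-4*exp(-a))


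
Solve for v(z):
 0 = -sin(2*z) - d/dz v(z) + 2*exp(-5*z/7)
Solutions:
 v(z) = C1 + cos(2*z)/2 - 14*exp(-5*z/7)/5


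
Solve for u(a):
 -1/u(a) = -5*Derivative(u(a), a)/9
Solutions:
 u(a) = -sqrt(C1 + 90*a)/5
 u(a) = sqrt(C1 + 90*a)/5


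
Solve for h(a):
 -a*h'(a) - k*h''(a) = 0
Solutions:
 h(a) = C1 + C2*sqrt(k)*erf(sqrt(2)*a*sqrt(1/k)/2)


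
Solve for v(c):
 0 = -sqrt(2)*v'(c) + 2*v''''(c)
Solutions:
 v(c) = C1 + C4*exp(2^(5/6)*c/2) + (C2*sin(2^(5/6)*sqrt(3)*c/4) + C3*cos(2^(5/6)*sqrt(3)*c/4))*exp(-2^(5/6)*c/4)


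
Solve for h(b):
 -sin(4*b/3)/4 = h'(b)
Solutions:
 h(b) = C1 + 3*cos(4*b/3)/16


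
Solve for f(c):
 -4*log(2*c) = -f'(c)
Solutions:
 f(c) = C1 + 4*c*log(c) - 4*c + c*log(16)


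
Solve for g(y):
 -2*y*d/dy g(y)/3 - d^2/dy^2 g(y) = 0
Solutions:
 g(y) = C1 + C2*erf(sqrt(3)*y/3)


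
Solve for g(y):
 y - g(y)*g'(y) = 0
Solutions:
 g(y) = -sqrt(C1 + y^2)
 g(y) = sqrt(C1 + y^2)


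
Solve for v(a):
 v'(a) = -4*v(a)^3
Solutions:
 v(a) = -sqrt(2)*sqrt(-1/(C1 - 4*a))/2
 v(a) = sqrt(2)*sqrt(-1/(C1 - 4*a))/2


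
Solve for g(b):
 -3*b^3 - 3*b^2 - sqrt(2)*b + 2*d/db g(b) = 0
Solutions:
 g(b) = C1 + 3*b^4/8 + b^3/2 + sqrt(2)*b^2/4


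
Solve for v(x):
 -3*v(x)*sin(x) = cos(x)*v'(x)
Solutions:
 v(x) = C1*cos(x)^3


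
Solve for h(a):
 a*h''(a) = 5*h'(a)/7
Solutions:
 h(a) = C1 + C2*a^(12/7)


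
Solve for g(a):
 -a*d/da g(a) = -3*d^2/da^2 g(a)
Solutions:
 g(a) = C1 + C2*erfi(sqrt(6)*a/6)


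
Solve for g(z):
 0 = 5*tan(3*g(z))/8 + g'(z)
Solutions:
 g(z) = -asin(C1*exp(-15*z/8))/3 + pi/3
 g(z) = asin(C1*exp(-15*z/8))/3


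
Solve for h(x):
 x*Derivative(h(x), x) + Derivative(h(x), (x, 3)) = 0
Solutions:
 h(x) = C1 + Integral(C2*airyai(-x) + C3*airybi(-x), x)


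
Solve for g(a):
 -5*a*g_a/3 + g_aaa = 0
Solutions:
 g(a) = C1 + Integral(C2*airyai(3^(2/3)*5^(1/3)*a/3) + C3*airybi(3^(2/3)*5^(1/3)*a/3), a)


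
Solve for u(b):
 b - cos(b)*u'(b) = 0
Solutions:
 u(b) = C1 + Integral(b/cos(b), b)


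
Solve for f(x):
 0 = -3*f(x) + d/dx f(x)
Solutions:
 f(x) = C1*exp(3*x)


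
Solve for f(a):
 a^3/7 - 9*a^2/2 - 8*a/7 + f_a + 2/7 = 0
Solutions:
 f(a) = C1 - a^4/28 + 3*a^3/2 + 4*a^2/7 - 2*a/7


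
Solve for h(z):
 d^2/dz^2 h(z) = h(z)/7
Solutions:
 h(z) = C1*exp(-sqrt(7)*z/7) + C2*exp(sqrt(7)*z/7)


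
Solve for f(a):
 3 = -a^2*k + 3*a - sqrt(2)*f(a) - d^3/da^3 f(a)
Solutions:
 f(a) = C3*exp(-2^(1/6)*a) - sqrt(2)*a^2*k/2 + 3*sqrt(2)*a/2 + (C1*sin(2^(1/6)*sqrt(3)*a/2) + C2*cos(2^(1/6)*sqrt(3)*a/2))*exp(2^(1/6)*a/2) - 3*sqrt(2)/2


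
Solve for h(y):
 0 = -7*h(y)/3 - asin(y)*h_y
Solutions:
 h(y) = C1*exp(-7*Integral(1/asin(y), y)/3)


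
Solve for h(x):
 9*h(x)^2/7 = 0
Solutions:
 h(x) = 0


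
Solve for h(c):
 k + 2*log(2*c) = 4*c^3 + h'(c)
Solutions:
 h(c) = C1 - c^4 + c*k + 2*c*log(c) - 2*c + c*log(4)


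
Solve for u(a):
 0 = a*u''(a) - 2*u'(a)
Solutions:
 u(a) = C1 + C2*a^3


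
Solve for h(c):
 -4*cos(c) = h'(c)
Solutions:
 h(c) = C1 - 4*sin(c)


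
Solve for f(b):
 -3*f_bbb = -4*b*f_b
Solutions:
 f(b) = C1 + Integral(C2*airyai(6^(2/3)*b/3) + C3*airybi(6^(2/3)*b/3), b)


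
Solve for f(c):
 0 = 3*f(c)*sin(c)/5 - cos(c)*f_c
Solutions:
 f(c) = C1/cos(c)^(3/5)


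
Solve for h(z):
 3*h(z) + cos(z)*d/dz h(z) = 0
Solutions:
 h(z) = C1*(sin(z) - 1)^(3/2)/(sin(z) + 1)^(3/2)


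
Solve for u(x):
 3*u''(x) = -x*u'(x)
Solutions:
 u(x) = C1 + C2*erf(sqrt(6)*x/6)


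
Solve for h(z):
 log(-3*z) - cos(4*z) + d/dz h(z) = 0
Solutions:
 h(z) = C1 - z*log(-z) - z*log(3) + z + sin(4*z)/4


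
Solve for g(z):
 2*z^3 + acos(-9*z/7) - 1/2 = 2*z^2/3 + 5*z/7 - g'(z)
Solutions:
 g(z) = C1 - z^4/2 + 2*z^3/9 + 5*z^2/14 - z*acos(-9*z/7) + z/2 - sqrt(49 - 81*z^2)/9


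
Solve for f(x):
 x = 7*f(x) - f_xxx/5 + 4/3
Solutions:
 f(x) = C3*exp(35^(1/3)*x) + x/7 + (C1*sin(sqrt(3)*35^(1/3)*x/2) + C2*cos(sqrt(3)*35^(1/3)*x/2))*exp(-35^(1/3)*x/2) - 4/21


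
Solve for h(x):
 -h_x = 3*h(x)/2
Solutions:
 h(x) = C1*exp(-3*x/2)


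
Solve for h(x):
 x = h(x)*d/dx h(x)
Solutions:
 h(x) = -sqrt(C1 + x^2)
 h(x) = sqrt(C1 + x^2)


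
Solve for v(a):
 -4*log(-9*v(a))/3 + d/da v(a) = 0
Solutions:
 -3*Integral(1/(log(-_y) + 2*log(3)), (_y, v(a)))/4 = C1 - a


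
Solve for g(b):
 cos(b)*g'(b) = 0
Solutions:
 g(b) = C1


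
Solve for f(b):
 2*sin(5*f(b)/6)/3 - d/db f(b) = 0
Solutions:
 -2*b/3 + 3*log(cos(5*f(b)/6) - 1)/5 - 3*log(cos(5*f(b)/6) + 1)/5 = C1


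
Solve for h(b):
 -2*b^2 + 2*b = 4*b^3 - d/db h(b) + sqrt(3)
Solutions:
 h(b) = C1 + b^4 + 2*b^3/3 - b^2 + sqrt(3)*b


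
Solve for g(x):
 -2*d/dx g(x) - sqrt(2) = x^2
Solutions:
 g(x) = C1 - x^3/6 - sqrt(2)*x/2


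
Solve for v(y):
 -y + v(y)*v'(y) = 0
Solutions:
 v(y) = -sqrt(C1 + y^2)
 v(y) = sqrt(C1 + y^2)


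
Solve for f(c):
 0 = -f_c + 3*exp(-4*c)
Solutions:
 f(c) = C1 - 3*exp(-4*c)/4


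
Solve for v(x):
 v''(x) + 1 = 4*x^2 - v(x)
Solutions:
 v(x) = C1*sin(x) + C2*cos(x) + 4*x^2 - 9


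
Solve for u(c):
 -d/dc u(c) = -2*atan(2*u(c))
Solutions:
 Integral(1/atan(2*_y), (_y, u(c))) = C1 + 2*c


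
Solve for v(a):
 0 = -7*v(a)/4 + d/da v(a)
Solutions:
 v(a) = C1*exp(7*a/4)


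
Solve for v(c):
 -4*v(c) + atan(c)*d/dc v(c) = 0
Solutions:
 v(c) = C1*exp(4*Integral(1/atan(c), c))


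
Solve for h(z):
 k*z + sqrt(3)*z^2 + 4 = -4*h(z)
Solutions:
 h(z) = -k*z/4 - sqrt(3)*z^2/4 - 1


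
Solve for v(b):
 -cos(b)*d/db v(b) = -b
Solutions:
 v(b) = C1 + Integral(b/cos(b), b)


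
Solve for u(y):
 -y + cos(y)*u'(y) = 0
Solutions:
 u(y) = C1 + Integral(y/cos(y), y)


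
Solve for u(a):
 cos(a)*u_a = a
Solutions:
 u(a) = C1 + Integral(a/cos(a), a)


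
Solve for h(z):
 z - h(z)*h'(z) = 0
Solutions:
 h(z) = -sqrt(C1 + z^2)
 h(z) = sqrt(C1 + z^2)


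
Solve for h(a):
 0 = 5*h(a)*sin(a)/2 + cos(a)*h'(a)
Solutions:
 h(a) = C1*cos(a)^(5/2)


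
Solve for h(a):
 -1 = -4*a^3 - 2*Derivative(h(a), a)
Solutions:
 h(a) = C1 - a^4/2 + a/2


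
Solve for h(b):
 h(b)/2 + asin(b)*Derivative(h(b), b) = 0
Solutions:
 h(b) = C1*exp(-Integral(1/asin(b), b)/2)


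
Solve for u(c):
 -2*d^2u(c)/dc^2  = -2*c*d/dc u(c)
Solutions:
 u(c) = C1 + C2*erfi(sqrt(2)*c/2)


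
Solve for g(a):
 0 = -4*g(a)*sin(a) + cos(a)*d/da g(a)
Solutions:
 g(a) = C1/cos(a)^4


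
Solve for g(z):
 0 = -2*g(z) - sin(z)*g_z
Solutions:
 g(z) = C1*(cos(z) + 1)/(cos(z) - 1)


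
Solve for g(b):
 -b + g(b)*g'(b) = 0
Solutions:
 g(b) = -sqrt(C1 + b^2)
 g(b) = sqrt(C1 + b^2)


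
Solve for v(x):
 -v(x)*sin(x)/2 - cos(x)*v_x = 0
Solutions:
 v(x) = C1*sqrt(cos(x))


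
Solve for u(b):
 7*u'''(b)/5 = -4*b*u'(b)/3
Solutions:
 u(b) = C1 + Integral(C2*airyai(-20^(1/3)*21^(2/3)*b/21) + C3*airybi(-20^(1/3)*21^(2/3)*b/21), b)


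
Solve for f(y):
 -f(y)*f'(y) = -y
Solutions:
 f(y) = -sqrt(C1 + y^2)
 f(y) = sqrt(C1 + y^2)


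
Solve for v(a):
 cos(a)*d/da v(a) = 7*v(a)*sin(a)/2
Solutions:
 v(a) = C1/cos(a)^(7/2)


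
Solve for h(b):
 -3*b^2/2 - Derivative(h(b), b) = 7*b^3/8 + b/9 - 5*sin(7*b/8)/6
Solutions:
 h(b) = C1 - 7*b^4/32 - b^3/2 - b^2/18 - 20*cos(7*b/8)/21


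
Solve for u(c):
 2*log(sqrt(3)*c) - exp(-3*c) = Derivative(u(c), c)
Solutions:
 u(c) = C1 + 2*c*log(c) + c*(-2 + log(3)) + exp(-3*c)/3


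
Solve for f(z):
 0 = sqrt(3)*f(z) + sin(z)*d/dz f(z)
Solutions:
 f(z) = C1*(cos(z) + 1)^(sqrt(3)/2)/(cos(z) - 1)^(sqrt(3)/2)


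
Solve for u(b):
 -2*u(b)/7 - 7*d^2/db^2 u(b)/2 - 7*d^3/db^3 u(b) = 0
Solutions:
 u(b) = C1*exp(b*(-14 + 7*7^(2/3)/(12*sqrt(471) + 265)^(1/3) + 7^(1/3)*(12*sqrt(471) + 265)^(1/3))/84)*sin(sqrt(3)*7^(1/3)*b*(-(12*sqrt(471) + 265)^(1/3) + 7*7^(1/3)/(12*sqrt(471) + 265)^(1/3))/84) + C2*exp(b*(-14 + 7*7^(2/3)/(12*sqrt(471) + 265)^(1/3) + 7^(1/3)*(12*sqrt(471) + 265)^(1/3))/84)*cos(sqrt(3)*7^(1/3)*b*(-(12*sqrt(471) + 265)^(1/3) + 7*7^(1/3)/(12*sqrt(471) + 265)^(1/3))/84) + C3*exp(-b*(7*7^(2/3)/(12*sqrt(471) + 265)^(1/3) + 7 + 7^(1/3)*(12*sqrt(471) + 265)^(1/3))/42)


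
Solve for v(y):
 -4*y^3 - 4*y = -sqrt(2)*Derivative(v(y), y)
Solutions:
 v(y) = C1 + sqrt(2)*y^4/2 + sqrt(2)*y^2


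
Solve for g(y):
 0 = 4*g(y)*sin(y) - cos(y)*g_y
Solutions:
 g(y) = C1/cos(y)^4


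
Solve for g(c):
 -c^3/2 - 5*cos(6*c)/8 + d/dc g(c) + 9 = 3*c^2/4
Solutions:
 g(c) = C1 + c^4/8 + c^3/4 - 9*c + 5*sin(6*c)/48


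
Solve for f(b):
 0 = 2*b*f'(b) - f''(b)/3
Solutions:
 f(b) = C1 + C2*erfi(sqrt(3)*b)


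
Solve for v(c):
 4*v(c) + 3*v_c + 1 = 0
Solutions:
 v(c) = C1*exp(-4*c/3) - 1/4


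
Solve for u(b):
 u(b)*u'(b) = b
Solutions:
 u(b) = -sqrt(C1 + b^2)
 u(b) = sqrt(C1 + b^2)


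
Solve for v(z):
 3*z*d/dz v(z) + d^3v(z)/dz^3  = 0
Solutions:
 v(z) = C1 + Integral(C2*airyai(-3^(1/3)*z) + C3*airybi(-3^(1/3)*z), z)


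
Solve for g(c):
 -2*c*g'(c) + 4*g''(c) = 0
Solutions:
 g(c) = C1 + C2*erfi(c/2)


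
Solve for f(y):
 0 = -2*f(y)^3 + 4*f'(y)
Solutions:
 f(y) = -sqrt(-1/(C1 + y))
 f(y) = sqrt(-1/(C1 + y))


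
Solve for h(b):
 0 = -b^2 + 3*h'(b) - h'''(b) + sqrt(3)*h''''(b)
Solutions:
 h(b) = C1 + C2*exp(b*(2*18^(1/3)/(27*sqrt(239) + 241*sqrt(3))^(1/3) + 4*sqrt(3) + 12^(1/3)*(27*sqrt(239) + 241*sqrt(3))^(1/3))/36)*sin(2^(1/3)*3^(1/6)*b*(-2^(1/3)*3^(2/3)*(27*sqrt(239) + 241*sqrt(3))^(1/3) + 6/(27*sqrt(239) + 241*sqrt(3))^(1/3))/36) + C3*exp(b*(2*18^(1/3)/(27*sqrt(239) + 241*sqrt(3))^(1/3) + 4*sqrt(3) + 12^(1/3)*(27*sqrt(239) + 241*sqrt(3))^(1/3))/36)*cos(2^(1/3)*3^(1/6)*b*(-2^(1/3)*3^(2/3)*(27*sqrt(239) + 241*sqrt(3))^(1/3) + 6/(27*sqrt(239) + 241*sqrt(3))^(1/3))/36) + C4*exp(b*(-12^(1/3)*(27*sqrt(239) + 241*sqrt(3))^(1/3) - 2*18^(1/3)/(27*sqrt(239) + 241*sqrt(3))^(1/3) + 2*sqrt(3))/18) + b^3/9 + 2*b/9


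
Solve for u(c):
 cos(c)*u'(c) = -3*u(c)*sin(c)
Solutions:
 u(c) = C1*cos(c)^3


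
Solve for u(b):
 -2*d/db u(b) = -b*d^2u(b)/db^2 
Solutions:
 u(b) = C1 + C2*b^3


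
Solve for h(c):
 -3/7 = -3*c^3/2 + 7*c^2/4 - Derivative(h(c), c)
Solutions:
 h(c) = C1 - 3*c^4/8 + 7*c^3/12 + 3*c/7


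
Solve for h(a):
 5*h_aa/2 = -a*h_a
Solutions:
 h(a) = C1 + C2*erf(sqrt(5)*a/5)


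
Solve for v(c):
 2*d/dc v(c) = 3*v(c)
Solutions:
 v(c) = C1*exp(3*c/2)


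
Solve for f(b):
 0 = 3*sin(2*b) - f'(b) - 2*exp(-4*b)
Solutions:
 f(b) = C1 - 3*cos(2*b)/2 + exp(-4*b)/2


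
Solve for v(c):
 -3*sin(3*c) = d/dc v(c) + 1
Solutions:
 v(c) = C1 - c + cos(3*c)


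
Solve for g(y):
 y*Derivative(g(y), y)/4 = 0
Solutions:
 g(y) = C1


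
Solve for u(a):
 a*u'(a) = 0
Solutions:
 u(a) = C1


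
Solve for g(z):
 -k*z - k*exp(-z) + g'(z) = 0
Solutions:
 g(z) = C1 + k*z^2/2 - k*exp(-z)


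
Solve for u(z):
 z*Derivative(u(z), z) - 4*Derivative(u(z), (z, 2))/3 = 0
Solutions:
 u(z) = C1 + C2*erfi(sqrt(6)*z/4)


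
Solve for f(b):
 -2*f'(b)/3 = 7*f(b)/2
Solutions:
 f(b) = C1*exp(-21*b/4)


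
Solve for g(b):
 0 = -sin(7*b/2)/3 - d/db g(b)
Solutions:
 g(b) = C1 + 2*cos(7*b/2)/21


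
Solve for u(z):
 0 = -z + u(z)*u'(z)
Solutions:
 u(z) = -sqrt(C1 + z^2)
 u(z) = sqrt(C1 + z^2)


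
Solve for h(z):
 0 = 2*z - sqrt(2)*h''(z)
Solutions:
 h(z) = C1 + C2*z + sqrt(2)*z^3/6


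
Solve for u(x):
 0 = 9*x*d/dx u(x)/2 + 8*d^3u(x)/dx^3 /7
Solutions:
 u(x) = C1 + Integral(C2*airyai(-2^(2/3)*63^(1/3)*x/4) + C3*airybi(-2^(2/3)*63^(1/3)*x/4), x)


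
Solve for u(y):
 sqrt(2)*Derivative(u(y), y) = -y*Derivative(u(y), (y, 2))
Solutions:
 u(y) = C1 + C2*y^(1 - sqrt(2))


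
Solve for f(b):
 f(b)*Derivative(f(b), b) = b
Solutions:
 f(b) = -sqrt(C1 + b^2)
 f(b) = sqrt(C1 + b^2)


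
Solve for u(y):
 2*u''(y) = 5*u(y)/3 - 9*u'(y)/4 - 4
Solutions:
 u(y) = C1*exp(y*(-27 + sqrt(2649))/48) + C2*exp(-y*(27 + sqrt(2649))/48) + 12/5


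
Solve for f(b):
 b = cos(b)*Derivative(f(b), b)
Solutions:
 f(b) = C1 + Integral(b/cos(b), b)


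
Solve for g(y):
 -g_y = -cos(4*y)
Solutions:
 g(y) = C1 + sin(4*y)/4


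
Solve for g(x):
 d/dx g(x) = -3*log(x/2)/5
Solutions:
 g(x) = C1 - 3*x*log(x)/5 + 3*x*log(2)/5 + 3*x/5


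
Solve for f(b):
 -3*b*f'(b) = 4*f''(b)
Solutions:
 f(b) = C1 + C2*erf(sqrt(6)*b/4)


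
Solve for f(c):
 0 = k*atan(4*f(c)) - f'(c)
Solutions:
 Integral(1/atan(4*_y), (_y, f(c))) = C1 + c*k


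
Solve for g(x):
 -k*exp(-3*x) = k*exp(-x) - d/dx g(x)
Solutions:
 g(x) = C1 - k*exp(-x) - k*exp(-3*x)/3


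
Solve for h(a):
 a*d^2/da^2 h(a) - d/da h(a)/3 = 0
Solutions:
 h(a) = C1 + C2*a^(4/3)


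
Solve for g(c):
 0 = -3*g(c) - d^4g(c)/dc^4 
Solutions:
 g(c) = (C1*sin(sqrt(2)*3^(1/4)*c/2) + C2*cos(sqrt(2)*3^(1/4)*c/2))*exp(-sqrt(2)*3^(1/4)*c/2) + (C3*sin(sqrt(2)*3^(1/4)*c/2) + C4*cos(sqrt(2)*3^(1/4)*c/2))*exp(sqrt(2)*3^(1/4)*c/2)


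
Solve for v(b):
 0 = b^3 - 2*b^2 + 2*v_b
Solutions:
 v(b) = C1 - b^4/8 + b^3/3


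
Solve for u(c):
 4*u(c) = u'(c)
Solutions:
 u(c) = C1*exp(4*c)


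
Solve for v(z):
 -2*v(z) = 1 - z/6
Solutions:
 v(z) = z/12 - 1/2


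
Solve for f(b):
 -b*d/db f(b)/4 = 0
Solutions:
 f(b) = C1


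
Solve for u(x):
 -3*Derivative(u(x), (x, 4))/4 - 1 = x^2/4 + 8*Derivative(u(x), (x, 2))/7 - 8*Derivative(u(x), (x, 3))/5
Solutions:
 u(x) = C1 + C2*x - 7*x^4/384 - 49*x^3/480 - 18501*x^2/25600 + (C3*sin(4*sqrt(266)*x/105) + C4*cos(4*sqrt(266)*x/105))*exp(16*x/15)


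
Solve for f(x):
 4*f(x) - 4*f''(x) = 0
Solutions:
 f(x) = C1*exp(-x) + C2*exp(x)


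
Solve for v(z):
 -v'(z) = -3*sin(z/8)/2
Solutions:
 v(z) = C1 - 12*cos(z/8)


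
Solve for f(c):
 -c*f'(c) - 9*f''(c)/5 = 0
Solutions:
 f(c) = C1 + C2*erf(sqrt(10)*c/6)


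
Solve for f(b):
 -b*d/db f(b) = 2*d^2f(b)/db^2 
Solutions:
 f(b) = C1 + C2*erf(b/2)


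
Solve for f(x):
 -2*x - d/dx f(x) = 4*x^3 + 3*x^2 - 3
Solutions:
 f(x) = C1 - x^4 - x^3 - x^2 + 3*x


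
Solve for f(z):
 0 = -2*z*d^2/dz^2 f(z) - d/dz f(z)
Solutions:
 f(z) = C1 + C2*sqrt(z)


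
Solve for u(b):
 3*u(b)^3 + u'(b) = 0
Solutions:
 u(b) = -sqrt(2)*sqrt(-1/(C1 - 3*b))/2
 u(b) = sqrt(2)*sqrt(-1/(C1 - 3*b))/2


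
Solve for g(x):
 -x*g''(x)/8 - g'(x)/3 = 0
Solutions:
 g(x) = C1 + C2/x^(5/3)


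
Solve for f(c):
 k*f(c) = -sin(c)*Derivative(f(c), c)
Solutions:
 f(c) = C1*exp(k*(-log(cos(c) - 1) + log(cos(c) + 1))/2)


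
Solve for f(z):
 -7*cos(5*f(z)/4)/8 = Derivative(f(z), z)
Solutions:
 7*z/8 - 2*log(sin(5*f(z)/4) - 1)/5 + 2*log(sin(5*f(z)/4) + 1)/5 = C1


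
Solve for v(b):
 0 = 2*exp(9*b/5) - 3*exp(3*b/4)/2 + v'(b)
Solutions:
 v(b) = C1 - 10*exp(9*b/5)/9 + 2*exp(3*b/4)


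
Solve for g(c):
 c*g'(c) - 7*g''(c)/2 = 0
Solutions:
 g(c) = C1 + C2*erfi(sqrt(7)*c/7)


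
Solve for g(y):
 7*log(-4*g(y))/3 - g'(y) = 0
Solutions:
 -3*Integral(1/(log(-_y) + 2*log(2)), (_y, g(y)))/7 = C1 - y


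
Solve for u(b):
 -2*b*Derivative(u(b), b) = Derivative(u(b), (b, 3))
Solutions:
 u(b) = C1 + Integral(C2*airyai(-2^(1/3)*b) + C3*airybi(-2^(1/3)*b), b)


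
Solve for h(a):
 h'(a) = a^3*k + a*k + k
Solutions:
 h(a) = C1 + a^4*k/4 + a^2*k/2 + a*k


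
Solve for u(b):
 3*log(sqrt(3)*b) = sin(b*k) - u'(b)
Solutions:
 u(b) = C1 - 3*b*log(b) - 3*b*log(3)/2 + 3*b + Piecewise((-cos(b*k)/k, Ne(k, 0)), (0, True))


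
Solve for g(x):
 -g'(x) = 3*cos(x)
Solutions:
 g(x) = C1 - 3*sin(x)


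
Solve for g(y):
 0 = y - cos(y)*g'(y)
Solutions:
 g(y) = C1 + Integral(y/cos(y), y)


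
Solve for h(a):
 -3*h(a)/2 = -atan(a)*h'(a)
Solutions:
 h(a) = C1*exp(3*Integral(1/atan(a), a)/2)


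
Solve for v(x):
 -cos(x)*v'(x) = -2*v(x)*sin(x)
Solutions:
 v(x) = C1/cos(x)^2


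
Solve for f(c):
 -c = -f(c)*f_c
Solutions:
 f(c) = -sqrt(C1 + c^2)
 f(c) = sqrt(C1 + c^2)


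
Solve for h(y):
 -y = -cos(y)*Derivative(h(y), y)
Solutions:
 h(y) = C1 + Integral(y/cos(y), y)


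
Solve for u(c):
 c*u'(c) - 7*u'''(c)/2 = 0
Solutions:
 u(c) = C1 + Integral(C2*airyai(2^(1/3)*7^(2/3)*c/7) + C3*airybi(2^(1/3)*7^(2/3)*c/7), c)


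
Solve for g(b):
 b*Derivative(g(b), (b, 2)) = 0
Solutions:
 g(b) = C1 + C2*b


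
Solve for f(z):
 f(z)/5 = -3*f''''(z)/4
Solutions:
 f(z) = (C1*sin(15^(3/4)*z/15) + C2*cos(15^(3/4)*z/15))*exp(-15^(3/4)*z/15) + (C3*sin(15^(3/4)*z/15) + C4*cos(15^(3/4)*z/15))*exp(15^(3/4)*z/15)


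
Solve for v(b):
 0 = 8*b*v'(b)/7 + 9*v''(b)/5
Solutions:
 v(b) = C1 + C2*erf(2*sqrt(35)*b/21)


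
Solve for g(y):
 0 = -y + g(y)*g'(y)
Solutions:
 g(y) = -sqrt(C1 + y^2)
 g(y) = sqrt(C1 + y^2)


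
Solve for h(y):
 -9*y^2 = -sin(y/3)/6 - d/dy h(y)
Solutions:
 h(y) = C1 + 3*y^3 + cos(y/3)/2


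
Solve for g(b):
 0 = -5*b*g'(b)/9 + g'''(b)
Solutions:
 g(b) = C1 + Integral(C2*airyai(15^(1/3)*b/3) + C3*airybi(15^(1/3)*b/3), b)


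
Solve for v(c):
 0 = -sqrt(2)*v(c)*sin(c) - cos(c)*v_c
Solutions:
 v(c) = C1*cos(c)^(sqrt(2))


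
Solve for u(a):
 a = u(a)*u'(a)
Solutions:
 u(a) = -sqrt(C1 + a^2)
 u(a) = sqrt(C1 + a^2)


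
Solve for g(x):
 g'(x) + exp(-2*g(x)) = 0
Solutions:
 g(x) = log(-sqrt(C1 - 2*x))
 g(x) = log(C1 - 2*x)/2


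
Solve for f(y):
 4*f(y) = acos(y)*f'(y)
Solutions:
 f(y) = C1*exp(4*Integral(1/acos(y), y))


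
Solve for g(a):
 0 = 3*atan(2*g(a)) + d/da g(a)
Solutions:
 Integral(1/atan(2*_y), (_y, g(a))) = C1 - 3*a


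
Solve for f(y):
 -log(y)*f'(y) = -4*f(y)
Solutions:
 f(y) = C1*exp(4*li(y))


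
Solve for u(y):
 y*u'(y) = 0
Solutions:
 u(y) = C1


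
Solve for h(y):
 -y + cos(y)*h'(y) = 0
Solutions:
 h(y) = C1 + Integral(y/cos(y), y)


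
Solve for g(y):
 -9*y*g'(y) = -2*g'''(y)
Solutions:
 g(y) = C1 + Integral(C2*airyai(6^(2/3)*y/2) + C3*airybi(6^(2/3)*y/2), y)


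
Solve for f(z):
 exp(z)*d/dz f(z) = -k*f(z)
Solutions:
 f(z) = C1*exp(k*exp(-z))


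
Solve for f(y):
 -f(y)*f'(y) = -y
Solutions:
 f(y) = -sqrt(C1 + y^2)
 f(y) = sqrt(C1 + y^2)


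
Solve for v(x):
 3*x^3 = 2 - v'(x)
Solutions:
 v(x) = C1 - 3*x^4/4 + 2*x


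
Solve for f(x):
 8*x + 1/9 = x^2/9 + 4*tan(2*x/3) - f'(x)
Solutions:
 f(x) = C1 + x^3/27 - 4*x^2 - x/9 - 6*log(cos(2*x/3))


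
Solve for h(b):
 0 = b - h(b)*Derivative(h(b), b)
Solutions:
 h(b) = -sqrt(C1 + b^2)
 h(b) = sqrt(C1 + b^2)


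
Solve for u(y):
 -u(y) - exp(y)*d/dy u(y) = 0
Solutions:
 u(y) = C1*exp(exp(-y))


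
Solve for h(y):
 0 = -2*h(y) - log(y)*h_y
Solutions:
 h(y) = C1*exp(-2*li(y))


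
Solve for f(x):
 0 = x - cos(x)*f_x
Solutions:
 f(x) = C1 + Integral(x/cos(x), x)


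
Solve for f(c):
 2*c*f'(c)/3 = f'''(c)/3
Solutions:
 f(c) = C1 + Integral(C2*airyai(2^(1/3)*c) + C3*airybi(2^(1/3)*c), c)


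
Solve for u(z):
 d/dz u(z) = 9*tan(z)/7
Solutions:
 u(z) = C1 - 9*log(cos(z))/7


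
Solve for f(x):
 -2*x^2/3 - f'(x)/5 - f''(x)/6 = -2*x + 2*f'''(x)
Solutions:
 f(x) = C1 - 10*x^3/9 + 70*x^2/9 + 1450*x/27 + (C2*sin(sqrt(1415)*x/120) + C3*cos(sqrt(1415)*x/120))*exp(-x/24)


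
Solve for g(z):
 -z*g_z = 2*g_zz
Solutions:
 g(z) = C1 + C2*erf(z/2)


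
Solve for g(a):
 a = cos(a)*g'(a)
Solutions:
 g(a) = C1 + Integral(a/cos(a), a)


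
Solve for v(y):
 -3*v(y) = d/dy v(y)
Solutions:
 v(y) = C1*exp(-3*y)


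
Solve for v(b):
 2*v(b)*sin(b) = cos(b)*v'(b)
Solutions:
 v(b) = C1/cos(b)^2


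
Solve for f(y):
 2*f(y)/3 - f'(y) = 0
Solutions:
 f(y) = C1*exp(2*y/3)


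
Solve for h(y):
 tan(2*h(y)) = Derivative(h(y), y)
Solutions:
 h(y) = -asin(C1*exp(2*y))/2 + pi/2
 h(y) = asin(C1*exp(2*y))/2


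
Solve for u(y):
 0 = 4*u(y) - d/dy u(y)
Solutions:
 u(y) = C1*exp(4*y)


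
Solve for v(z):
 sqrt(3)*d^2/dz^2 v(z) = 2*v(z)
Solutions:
 v(z) = C1*exp(-sqrt(2)*3^(3/4)*z/3) + C2*exp(sqrt(2)*3^(3/4)*z/3)


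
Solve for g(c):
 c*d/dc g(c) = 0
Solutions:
 g(c) = C1


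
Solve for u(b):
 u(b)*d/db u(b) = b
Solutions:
 u(b) = -sqrt(C1 + b^2)
 u(b) = sqrt(C1 + b^2)


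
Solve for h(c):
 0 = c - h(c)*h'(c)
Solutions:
 h(c) = -sqrt(C1 + c^2)
 h(c) = sqrt(C1 + c^2)


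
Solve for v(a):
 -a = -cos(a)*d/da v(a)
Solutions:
 v(a) = C1 + Integral(a/cos(a), a)


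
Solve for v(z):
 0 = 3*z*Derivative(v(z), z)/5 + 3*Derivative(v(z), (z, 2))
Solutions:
 v(z) = C1 + C2*erf(sqrt(10)*z/10)


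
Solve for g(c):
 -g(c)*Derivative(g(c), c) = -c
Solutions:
 g(c) = -sqrt(C1 + c^2)
 g(c) = sqrt(C1 + c^2)


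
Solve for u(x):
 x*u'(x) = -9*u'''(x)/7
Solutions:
 u(x) = C1 + Integral(C2*airyai(-21^(1/3)*x/3) + C3*airybi(-21^(1/3)*x/3), x)


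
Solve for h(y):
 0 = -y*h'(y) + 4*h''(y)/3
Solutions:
 h(y) = C1 + C2*erfi(sqrt(6)*y/4)


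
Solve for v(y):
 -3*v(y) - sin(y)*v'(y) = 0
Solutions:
 v(y) = C1*(cos(y) + 1)^(3/2)/(cos(y) - 1)^(3/2)


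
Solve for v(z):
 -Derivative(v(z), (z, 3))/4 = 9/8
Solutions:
 v(z) = C1 + C2*z + C3*z^2 - 3*z^3/4


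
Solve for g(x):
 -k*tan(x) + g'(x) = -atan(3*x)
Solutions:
 g(x) = C1 - k*log(cos(x)) - x*atan(3*x) + log(9*x^2 + 1)/6


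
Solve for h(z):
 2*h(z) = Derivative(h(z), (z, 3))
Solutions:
 h(z) = C3*exp(2^(1/3)*z) + (C1*sin(2^(1/3)*sqrt(3)*z/2) + C2*cos(2^(1/3)*sqrt(3)*z/2))*exp(-2^(1/3)*z/2)


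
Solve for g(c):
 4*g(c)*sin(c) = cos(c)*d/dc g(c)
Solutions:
 g(c) = C1/cos(c)^4


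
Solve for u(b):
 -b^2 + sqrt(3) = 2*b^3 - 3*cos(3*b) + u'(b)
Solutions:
 u(b) = C1 - b^4/2 - b^3/3 + sqrt(3)*b + sin(3*b)


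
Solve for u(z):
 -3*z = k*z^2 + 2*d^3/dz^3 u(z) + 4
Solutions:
 u(z) = C1 + C2*z + C3*z^2 - k*z^5/120 - z^4/16 - z^3/3


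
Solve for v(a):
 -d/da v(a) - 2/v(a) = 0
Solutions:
 v(a) = -sqrt(C1 - 4*a)
 v(a) = sqrt(C1 - 4*a)


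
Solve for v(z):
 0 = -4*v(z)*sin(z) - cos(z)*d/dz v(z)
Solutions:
 v(z) = C1*cos(z)^4


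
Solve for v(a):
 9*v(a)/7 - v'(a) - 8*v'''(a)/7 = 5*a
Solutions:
 v(a) = C1*exp(6^(1/3)*a*(-(162 + sqrt(28302))^(1/3) + 7*6^(1/3)/(162 + sqrt(28302))^(1/3))/24)*sin(2^(1/3)*3^(1/6)*a*(21*2^(1/3)/(162 + sqrt(28302))^(1/3) + 3^(2/3)*(162 + sqrt(28302))^(1/3))/24) + C2*exp(6^(1/3)*a*(-(162 + sqrt(28302))^(1/3) + 7*6^(1/3)/(162 + sqrt(28302))^(1/3))/24)*cos(2^(1/3)*3^(1/6)*a*(21*2^(1/3)/(162 + sqrt(28302))^(1/3) + 3^(2/3)*(162 + sqrt(28302))^(1/3))/24) + C3*exp(-6^(1/3)*a*(-(162 + sqrt(28302))^(1/3) + 7*6^(1/3)/(162 + sqrt(28302))^(1/3))/12) + 35*a/9 + 245/81


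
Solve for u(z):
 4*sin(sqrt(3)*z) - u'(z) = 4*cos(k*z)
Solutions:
 u(z) = C1 - 4*sqrt(3)*cos(sqrt(3)*z)/3 - 4*sin(k*z)/k


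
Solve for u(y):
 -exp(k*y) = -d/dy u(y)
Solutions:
 u(y) = C1 + exp(k*y)/k


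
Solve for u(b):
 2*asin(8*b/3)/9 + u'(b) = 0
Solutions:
 u(b) = C1 - 2*b*asin(8*b/3)/9 - sqrt(9 - 64*b^2)/36


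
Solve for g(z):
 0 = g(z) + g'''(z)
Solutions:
 g(z) = C3*exp(-z) + (C1*sin(sqrt(3)*z/2) + C2*cos(sqrt(3)*z/2))*exp(z/2)


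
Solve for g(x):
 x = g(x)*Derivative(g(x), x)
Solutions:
 g(x) = -sqrt(C1 + x^2)
 g(x) = sqrt(C1 + x^2)


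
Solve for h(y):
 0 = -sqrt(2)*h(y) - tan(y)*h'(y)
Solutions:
 h(y) = C1/sin(y)^(sqrt(2))


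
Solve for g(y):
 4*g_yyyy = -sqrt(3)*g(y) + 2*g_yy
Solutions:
 g(y) = (C1*sin(sqrt(2)*3^(1/8)*y*sin(atan(sqrt(-1 + 4*sqrt(3)))/2)/2) + C2*cos(sqrt(2)*3^(1/8)*y*sin(atan(sqrt(-1 + 4*sqrt(3)))/2)/2))*exp(-sqrt(2)*3^(1/8)*y*cos(atan(sqrt(-1 + 4*sqrt(3)))/2)/2) + (C3*sin(sqrt(2)*3^(1/8)*y*sin(atan(sqrt(-1 + 4*sqrt(3)))/2)/2) + C4*cos(sqrt(2)*3^(1/8)*y*sin(atan(sqrt(-1 + 4*sqrt(3)))/2)/2))*exp(sqrt(2)*3^(1/8)*y*cos(atan(sqrt(-1 + 4*sqrt(3)))/2)/2)


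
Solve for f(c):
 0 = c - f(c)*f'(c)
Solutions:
 f(c) = -sqrt(C1 + c^2)
 f(c) = sqrt(C1 + c^2)


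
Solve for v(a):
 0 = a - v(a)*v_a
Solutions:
 v(a) = -sqrt(C1 + a^2)
 v(a) = sqrt(C1 + a^2)


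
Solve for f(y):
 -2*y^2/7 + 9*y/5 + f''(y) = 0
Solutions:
 f(y) = C1 + C2*y + y^4/42 - 3*y^3/10


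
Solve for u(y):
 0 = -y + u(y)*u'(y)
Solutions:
 u(y) = -sqrt(C1 + y^2)
 u(y) = sqrt(C1 + y^2)


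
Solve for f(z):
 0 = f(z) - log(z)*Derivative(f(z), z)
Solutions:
 f(z) = C1*exp(li(z))


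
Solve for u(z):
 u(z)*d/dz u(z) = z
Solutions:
 u(z) = -sqrt(C1 + z^2)
 u(z) = sqrt(C1 + z^2)


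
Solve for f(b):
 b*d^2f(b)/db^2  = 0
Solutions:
 f(b) = C1 + C2*b


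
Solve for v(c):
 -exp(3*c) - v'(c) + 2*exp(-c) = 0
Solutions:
 v(c) = C1 - exp(3*c)/3 - 2*exp(-c)


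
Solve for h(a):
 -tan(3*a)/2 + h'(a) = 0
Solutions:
 h(a) = C1 - log(cos(3*a))/6


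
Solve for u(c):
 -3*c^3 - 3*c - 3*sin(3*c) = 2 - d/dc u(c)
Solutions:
 u(c) = C1 + 3*c^4/4 + 3*c^2/2 + 2*c - cos(3*c)


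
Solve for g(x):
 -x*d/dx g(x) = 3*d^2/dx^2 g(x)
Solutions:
 g(x) = C1 + C2*erf(sqrt(6)*x/6)


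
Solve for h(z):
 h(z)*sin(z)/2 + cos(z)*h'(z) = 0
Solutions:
 h(z) = C1*sqrt(cos(z))


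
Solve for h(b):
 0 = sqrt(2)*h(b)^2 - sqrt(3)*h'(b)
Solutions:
 h(b) = -3/(C1 + sqrt(6)*b)


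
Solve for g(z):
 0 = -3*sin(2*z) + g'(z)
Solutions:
 g(z) = C1 - 3*cos(2*z)/2


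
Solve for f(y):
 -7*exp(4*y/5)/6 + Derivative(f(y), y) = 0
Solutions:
 f(y) = C1 + 35*exp(4*y/5)/24


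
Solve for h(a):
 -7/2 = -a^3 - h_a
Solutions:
 h(a) = C1 - a^4/4 + 7*a/2


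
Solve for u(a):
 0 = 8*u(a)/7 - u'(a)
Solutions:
 u(a) = C1*exp(8*a/7)


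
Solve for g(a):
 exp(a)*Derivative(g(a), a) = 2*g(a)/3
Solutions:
 g(a) = C1*exp(-2*exp(-a)/3)


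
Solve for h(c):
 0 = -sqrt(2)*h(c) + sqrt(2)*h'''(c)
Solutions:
 h(c) = C3*exp(c) + (C1*sin(sqrt(3)*c/2) + C2*cos(sqrt(3)*c/2))*exp(-c/2)


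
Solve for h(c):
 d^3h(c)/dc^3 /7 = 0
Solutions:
 h(c) = C1 + C2*c + C3*c^2


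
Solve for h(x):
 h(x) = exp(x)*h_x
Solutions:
 h(x) = C1*exp(-exp(-x))


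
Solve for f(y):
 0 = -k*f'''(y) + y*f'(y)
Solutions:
 f(y) = C1 + Integral(C2*airyai(y*(1/k)^(1/3)) + C3*airybi(y*(1/k)^(1/3)), y)


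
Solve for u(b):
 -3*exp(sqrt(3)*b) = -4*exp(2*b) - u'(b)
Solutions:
 u(b) = C1 - 2*exp(2*b) + sqrt(3)*exp(sqrt(3)*b)


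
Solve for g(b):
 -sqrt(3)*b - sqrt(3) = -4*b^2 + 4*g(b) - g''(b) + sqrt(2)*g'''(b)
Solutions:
 g(b) = C1*exp(b*((3*sqrt(159) + 107*sqrt(2)/4)^(-1/3) + 2*sqrt(2) + 2*(3*sqrt(159) + 107*sqrt(2)/4)^(1/3))/12)*sin(sqrt(3)*b*(-2*(3*sqrt(159) + 107*sqrt(2)/4)^(1/3) + (3*sqrt(159) + 107*sqrt(2)/4)^(-1/3))/12) + C2*exp(b*((3*sqrt(159) + 107*sqrt(2)/4)^(-1/3) + 2*sqrt(2) + 2*(3*sqrt(159) + 107*sqrt(2)/4)^(1/3))/12)*cos(sqrt(3)*b*(-2*(3*sqrt(159) + 107*sqrt(2)/4)^(1/3) + (3*sqrt(159) + 107*sqrt(2)/4)^(-1/3))/12) + C3*exp(b*(-2*(3*sqrt(159) + 107*sqrt(2)/4)^(1/3) - 1/(3*sqrt(159) + 107*sqrt(2)/4)^(1/3) + sqrt(2))/6) + b^2 - sqrt(3)*b/4 - sqrt(3)/4 + 1/2
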